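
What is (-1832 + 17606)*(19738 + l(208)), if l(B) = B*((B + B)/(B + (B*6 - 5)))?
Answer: 453129697284/1451 ≈ 3.1229e+8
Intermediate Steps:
l(B) = 2*B²/(-5 + 7*B) (l(B) = B*((2*B)/(B + (6*B - 5))) = B*((2*B)/(B + (-5 + 6*B))) = B*((2*B)/(-5 + 7*B)) = B*(2*B/(-5 + 7*B)) = 2*B²/(-5 + 7*B))
(-1832 + 17606)*(19738 + l(208)) = (-1832 + 17606)*(19738 + 2*208²/(-5 + 7*208)) = 15774*(19738 + 2*43264/(-5 + 1456)) = 15774*(19738 + 2*43264/1451) = 15774*(19738 + 2*43264*(1/1451)) = 15774*(19738 + 86528/1451) = 15774*(28726366/1451) = 453129697284/1451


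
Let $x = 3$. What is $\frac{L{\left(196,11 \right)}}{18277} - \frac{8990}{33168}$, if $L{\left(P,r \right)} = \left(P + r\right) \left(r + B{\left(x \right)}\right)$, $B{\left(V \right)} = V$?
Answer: $- \frac{4870669}{43300824} \approx -0.11248$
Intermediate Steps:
$L{\left(P,r \right)} = \left(3 + r\right) \left(P + r\right)$ ($L{\left(P,r \right)} = \left(P + r\right) \left(r + 3\right) = \left(P + r\right) \left(3 + r\right) = \left(3 + r\right) \left(P + r\right)$)
$\frac{L{\left(196,11 \right)}}{18277} - \frac{8990}{33168} = \frac{11^{2} + 3 \cdot 196 + 3 \cdot 11 + 196 \cdot 11}{18277} - \frac{8990}{33168} = \left(121 + 588 + 33 + 2156\right) \frac{1}{18277} - \frac{4495}{16584} = 2898 \cdot \frac{1}{18277} - \frac{4495}{16584} = \frac{414}{2611} - \frac{4495}{16584} = - \frac{4870669}{43300824}$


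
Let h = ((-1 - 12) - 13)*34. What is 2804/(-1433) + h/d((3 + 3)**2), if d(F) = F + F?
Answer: -367165/25794 ≈ -14.235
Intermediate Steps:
h = -884 (h = (-13 - 13)*34 = -26*34 = -884)
d(F) = 2*F
2804/(-1433) + h/d((3 + 3)**2) = 2804/(-1433) - 884*1/(2*(3 + 3)**2) = 2804*(-1/1433) - 884/(2*6**2) = -2804/1433 - 884/(2*36) = -2804/1433 - 884/72 = -2804/1433 - 884*1/72 = -2804/1433 - 221/18 = -367165/25794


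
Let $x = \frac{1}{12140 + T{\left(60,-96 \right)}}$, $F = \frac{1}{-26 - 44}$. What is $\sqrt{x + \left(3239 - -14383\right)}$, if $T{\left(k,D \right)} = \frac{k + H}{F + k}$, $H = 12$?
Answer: $\frac{\sqrt{458004974623506191}}{5098090} \approx 132.75$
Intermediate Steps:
$F = - \frac{1}{70}$ ($F = \frac{1}{-70} = - \frac{1}{70} \approx -0.014286$)
$T{\left(k,D \right)} = \frac{12 + k}{- \frac{1}{70} + k}$ ($T{\left(k,D \right)} = \frac{k + 12}{- \frac{1}{70} + k} = \frac{12 + k}{- \frac{1}{70} + k}$)
$x = \frac{4199}{50980900}$ ($x = \frac{1}{12140 + \frac{70 \left(12 + 60\right)}{-1 + 70 \cdot 60}} = \frac{1}{12140 + 70 \frac{1}{-1 + 4200} \cdot 72} = \frac{1}{12140 + 70 \cdot \frac{1}{4199} \cdot 72} = \frac{1}{12140 + \frac{5040}{4199}} = \frac{1}{\frac{50980900}{4199}} = \frac{4199}{50980900} \approx 8.2364 \cdot 10^{-5}$)
$\sqrt{x + \left(3239 - -14383\right)} = \sqrt{\frac{4199}{50980900} + \left(3239 - -14383\right)} = \sqrt{\frac{4199}{50980900} + \left(3239 + 14383\right)} = \sqrt{\frac{4199}{50980900} + 17622} = \sqrt{\frac{898385423999}{50980900}} = \frac{\sqrt{458004974623506191}}{5098090}$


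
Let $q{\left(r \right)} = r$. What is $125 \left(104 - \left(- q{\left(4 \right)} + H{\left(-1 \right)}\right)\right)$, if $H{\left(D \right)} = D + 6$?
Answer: $12875$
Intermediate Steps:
$H{\left(D \right)} = 6 + D$
$125 \left(104 - \left(- q{\left(4 \right)} + H{\left(-1 \right)}\right)\right) = 125 \left(104 + \left(4 - \left(6 - 1\right)\right)\right) = 125 \left(104 + \left(4 - 5\right)\right) = 125 \left(104 - 1\right) = 125 \cdot 103 = 12875$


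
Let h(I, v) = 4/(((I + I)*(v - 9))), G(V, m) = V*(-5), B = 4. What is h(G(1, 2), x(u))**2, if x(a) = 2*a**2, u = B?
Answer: 4/13225 ≈ 0.00030246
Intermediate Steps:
G(V, m) = -5*V
u = 4
h(I, v) = 2/(I*(-9 + v)) (h(I, v) = 4/(((2*I)*(-9 + v))) = 4/((2*I*(-9 + v))) = 4*(1/(2*I*(-9 + v))) = 2/(I*(-9 + v)))
h(G(1, 2), x(u))**2 = (2/(((-5*1))*(-9 + 2*4**2)))**2 = (2/(-5*(-9 + 2*16)))**2 = (2*(-1/5)/(-9 + 32))**2 = (2*(-1/5)/23)**2 = (2*(-1/5)*(1/23))**2 = (-2/115)**2 = 4/13225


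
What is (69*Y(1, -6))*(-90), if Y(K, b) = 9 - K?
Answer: -49680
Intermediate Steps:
(69*Y(1, -6))*(-90) = (69*(9 - 1*1))*(-90) = (69*(9 - 1))*(-90) = (69*8)*(-90) = 552*(-90) = -49680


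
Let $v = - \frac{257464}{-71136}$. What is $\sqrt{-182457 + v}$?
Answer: $\frac{i \sqrt{400726738867}}{1482} \approx 427.15 i$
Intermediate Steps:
$v = \frac{32183}{8892}$ ($v = \left(-257464\right) \left(- \frac{1}{71136}\right) = \frac{32183}{8892} \approx 3.6193$)
$\sqrt{-182457 + v} = \sqrt{-182457 + \frac{32183}{8892}} = \sqrt{- \frac{1622375461}{8892}} = \frac{i \sqrt{400726738867}}{1482}$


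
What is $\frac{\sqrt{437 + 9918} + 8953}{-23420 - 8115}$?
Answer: $- \frac{1279}{4505} - \frac{\sqrt{10355}}{31535} \approx -0.28713$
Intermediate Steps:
$\frac{\sqrt{437 + 9918} + 8953}{-23420 - 8115} = \frac{\sqrt{10355} + 8953}{-31535} = \left(8953 + \sqrt{10355}\right) \left(- \frac{1}{31535}\right) = - \frac{1279}{4505} - \frac{\sqrt{10355}}{31535}$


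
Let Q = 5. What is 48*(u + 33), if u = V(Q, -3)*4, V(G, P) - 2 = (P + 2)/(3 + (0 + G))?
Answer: 1944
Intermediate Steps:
V(G, P) = 2 + (2 + P)/(3 + G) (V(G, P) = 2 + (P + 2)/(3 + (0 + G)) = 2 + (2 + P)/(3 + G))
u = 15/2 (u = ((8 - 3 + 2*5)/(3 + 5))*4 = ((8 - 3 + 10)/8)*4 = ((⅛)*15)*4 = (15/8)*4 = 15/2 ≈ 7.5000)
48*(u + 33) = 48*(15/2 + 33) = 48*(81/2) = 1944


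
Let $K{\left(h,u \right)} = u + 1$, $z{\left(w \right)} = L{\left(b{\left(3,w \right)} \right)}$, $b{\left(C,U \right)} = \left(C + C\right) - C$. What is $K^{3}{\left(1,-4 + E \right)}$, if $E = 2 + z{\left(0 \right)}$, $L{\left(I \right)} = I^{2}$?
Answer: $512$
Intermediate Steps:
$b{\left(C,U \right)} = C$ ($b{\left(C,U \right)} = 2 C - C = C$)
$z{\left(w \right)} = 9$ ($z{\left(w \right)} = 3^{2} = 9$)
$E = 11$ ($E = 2 + 9 = 11$)
$K{\left(h,u \right)} = 1 + u$
$K^{3}{\left(1,-4 + E \right)} = \left(1 + \left(-4 + 11\right)\right)^{3} = \left(1 + 7\right)^{3} = 8^{3} = 512$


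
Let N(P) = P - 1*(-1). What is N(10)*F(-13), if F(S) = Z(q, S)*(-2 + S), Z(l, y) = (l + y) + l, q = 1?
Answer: 1815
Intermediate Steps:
N(P) = 1 + P (N(P) = P + 1 = 1 + P)
Z(l, y) = y + 2*l
F(S) = (-2 + S)*(2 + S) (F(S) = (S + 2*1)*(-2 + S) = (S + 2)*(-2 + S) = (2 + S)*(-2 + S) = (-2 + S)*(2 + S))
N(10)*F(-13) = (1 + 10)*(-4 + (-13)²) = 11*(-4 + 169) = 11*165 = 1815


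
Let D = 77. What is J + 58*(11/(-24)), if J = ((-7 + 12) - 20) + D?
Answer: 425/12 ≈ 35.417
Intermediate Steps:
J = 62 (J = ((-7 + 12) - 20) + 77 = (5 - 20) + 77 = -15 + 77 = 62)
J + 58*(11/(-24)) = 62 + 58*(11/(-24)) = 62 + 58*(11*(-1/24)) = 62 + 58*(-11/24) = 62 - 319/12 = 425/12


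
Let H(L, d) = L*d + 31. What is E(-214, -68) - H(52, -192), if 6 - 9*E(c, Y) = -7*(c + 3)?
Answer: 88106/9 ≈ 9789.6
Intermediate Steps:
H(L, d) = 31 + L*d
E(c, Y) = 3 + 7*c/9 (E(c, Y) = ⅔ - (-7)*(c + 3)/9 = ⅔ - (-7)*(3 + c)/9 = ⅔ - (-21 - 7*c)/9 = ⅔ + (7/3 + 7*c/9) = 3 + 7*c/9)
E(-214, -68) - H(52, -192) = (3 + (7/9)*(-214)) - (31 + 52*(-192)) = (3 - 1498/9) - (31 - 9984) = -1471/9 - 1*(-9953) = -1471/9 + 9953 = 88106/9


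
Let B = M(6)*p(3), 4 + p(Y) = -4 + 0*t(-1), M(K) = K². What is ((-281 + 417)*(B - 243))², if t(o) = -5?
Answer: 5215150656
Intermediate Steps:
p(Y) = -8 (p(Y) = -4 + (-4 + 0*(-5)) = -4 + (-4 + 0) = -4 - 4 = -8)
B = -288 (B = 6²*(-8) = 36*(-8) = -288)
((-281 + 417)*(B - 243))² = ((-281 + 417)*(-288 - 243))² = (136*(-531))² = (-72216)² = 5215150656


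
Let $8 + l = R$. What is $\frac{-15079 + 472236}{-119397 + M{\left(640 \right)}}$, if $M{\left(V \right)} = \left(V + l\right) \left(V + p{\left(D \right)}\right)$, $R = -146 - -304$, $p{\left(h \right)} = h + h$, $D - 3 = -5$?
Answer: $\frac{457157}{383043} \approx 1.1935$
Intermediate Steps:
$D = -2$ ($D = 3 - 5 = -2$)
$p{\left(h \right)} = 2 h$
$R = 158$ ($R = -146 + 304 = 158$)
$l = 150$ ($l = -8 + 158 = 150$)
$M{\left(V \right)} = \left(-4 + V\right) \left(150 + V\right)$ ($M{\left(V \right)} = \left(V + 150\right) \left(V + 2 \left(-2\right)\right) = \left(150 + V\right) \left(V - 4\right) = \left(150 + V\right) \left(-4 + V\right) = \left(-4 + V\right) \left(150 + V\right)$)
$\frac{-15079 + 472236}{-119397 + M{\left(640 \right)}} = \frac{-15079 + 472236}{-119397 + \left(-600 + 640^{2} + 146 \cdot 640\right)} = \frac{457157}{-119397 + \left(-600 + 409600 + 93440\right)} = \frac{457157}{-119397 + 502440} = \frac{457157}{383043}$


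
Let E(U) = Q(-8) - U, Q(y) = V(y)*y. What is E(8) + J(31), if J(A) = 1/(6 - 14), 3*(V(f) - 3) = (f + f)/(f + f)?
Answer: -835/24 ≈ -34.792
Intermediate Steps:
V(f) = 10/3 (V(f) = 3 + ((f + f)/(f + f))/3 = 3 + ((2*f)/((2*f)))/3 = 3 + ((2*f)*(1/(2*f)))/3 = 3 + (⅓)*1 = 3 + ⅓ = 10/3)
J(A) = -⅛ (J(A) = 1/(-8) = -⅛)
Q(y) = 10*y/3
E(U) = -80/3 - U (E(U) = (10/3)*(-8) - U = -80/3 - U)
E(8) + J(31) = (-80/3 - 1*8) - ⅛ = (-80/3 - 8) - ⅛ = -104/3 - ⅛ = -835/24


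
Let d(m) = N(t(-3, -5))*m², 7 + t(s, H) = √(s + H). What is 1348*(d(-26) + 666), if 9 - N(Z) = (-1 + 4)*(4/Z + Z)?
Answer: 8088*(11714*√2 + 23085*I)/(2*√2 + 7*I) ≈ 2.9578e+7 - 7.1896e+6*I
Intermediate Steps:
t(s, H) = -7 + √(H + s) (t(s, H) = -7 + √(s + H) = -7 + √(H + s))
N(Z) = 9 - 12/Z - 3*Z (N(Z) = 9 - (-1 + 4)*(4/Z + Z) = 9 - 3*(Z + 4/Z) = 9 - (3*Z + 12/Z) = 9 + (-12/Z - 3*Z) = 9 - 12/Z - 3*Z)
d(m) = m²*(30 - 12/(-7 + 2*I*√2) - 6*I*√2) (d(m) = (9 - 12/(-7 + √(-5 - 3)) - 3*(-7 + √(-5 - 3)))*m² = (9 - 12/(-7 + √(-8)) - 3*(-7 + √(-8)))*m² = (9 - 12/(-7 + 2*I*√2) - 3*(-7 + 2*I*√2))*m² = (9 - 12/(-7 + 2*I*√2) + (21 - 6*I*√2))*m² = (30 - 12/(-7 + 2*I*√2) - 6*I*√2)*m² = m²*(30 - 12/(-7 + 2*I*√2) - 6*I*√2))
1348*(d(-26) + 666) = 1348*((-26)²*(102*√2 + 198*I)/(2*√2 + 7*I) + 666) = 1348*(676*(102*√2 + 198*I)/(2*√2 + 7*I) + 666) = 1348*(666 + 676*(102*√2 + 198*I)/(2*√2 + 7*I)) = 897768 + 911248*(102*√2 + 198*I)/(2*√2 + 7*I)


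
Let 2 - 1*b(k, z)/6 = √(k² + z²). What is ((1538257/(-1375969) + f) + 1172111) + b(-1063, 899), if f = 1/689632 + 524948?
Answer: 32864702162724337/19365556192 - 6*√1938170 ≈ 1.6887e+6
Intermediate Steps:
b(k, z) = 12 - 6*√(k² + z²)
f = 362020939137/689632 (f = 1/689632 + 524948 = 362020939137/689632 ≈ 5.2495e+5)
((1538257/(-1375969) + f) + 1172111) + b(-1063, 899) = ((1538257/(-1375969) + 362020939137/689632) + 1172111) + (12 - 6*√((-1063)² + 899²)) = ((1538257*(-1/1375969) + 362020939137/689632) + 1172111) + (12 - 6*√(1129969 + 808201)) = ((-31393/28081 + 362020939137/689632) + 1172111) + (12 - 6*√1938170) = (10165888342288721/19365556192 + 1172111) + (12 - 6*√1938170) = 32864469776050033/19365556192 + (12 - 6*√1938170) = 32864702162724337/19365556192 - 6*√1938170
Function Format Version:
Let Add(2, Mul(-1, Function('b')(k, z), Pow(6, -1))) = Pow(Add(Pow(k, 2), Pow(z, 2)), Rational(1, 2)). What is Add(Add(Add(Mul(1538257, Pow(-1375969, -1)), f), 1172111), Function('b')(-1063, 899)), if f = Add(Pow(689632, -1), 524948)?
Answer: Add(Rational(32864702162724337, 19365556192), Mul(-6, Pow(1938170, Rational(1, 2)))) ≈ 1.6887e+6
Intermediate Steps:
Function('b')(k, z) = Add(12, Mul(-6, Pow(Add(Pow(k, 2), Pow(z, 2)), Rational(1, 2))))
f = Rational(362020939137, 689632) (f = Add(Rational(1, 689632), 524948) = Rational(362020939137, 689632) ≈ 5.2495e+5)
Add(Add(Add(Mul(1538257, Pow(-1375969, -1)), f), 1172111), Function('b')(-1063, 899)) = Add(Add(Add(Mul(1538257, Pow(-1375969, -1)), Rational(362020939137, 689632)), 1172111), Add(12, Mul(-6, Pow(Add(Pow(-1063, 2), Pow(899, 2)), Rational(1, 2))))) = Add(Add(Add(Mul(1538257, Rational(-1, 1375969)), Rational(362020939137, 689632)), 1172111), Add(12, Mul(-6, Pow(Add(1129969, 808201), Rational(1, 2))))) = Add(Add(Add(Rational(-31393, 28081), Rational(362020939137, 689632)), 1172111), Add(12, Mul(-6, Pow(1938170, Rational(1, 2))))) = Add(Add(Rational(10165888342288721, 19365556192), 1172111), Add(12, Mul(-6, Pow(1938170, Rational(1, 2))))) = Add(Rational(32864469776050033, 19365556192), Add(12, Mul(-6, Pow(1938170, Rational(1, 2))))) = Add(Rational(32864702162724337, 19365556192), Mul(-6, Pow(1938170, Rational(1, 2))))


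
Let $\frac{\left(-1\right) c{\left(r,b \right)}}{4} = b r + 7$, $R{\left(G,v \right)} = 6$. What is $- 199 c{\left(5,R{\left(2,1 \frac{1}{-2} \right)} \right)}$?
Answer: $29452$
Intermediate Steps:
$c{\left(r,b \right)} = -28 - 4 b r$ ($c{\left(r,b \right)} = - 4 \left(b r + 7\right) = - 4 \left(7 + b r\right) = -28 - 4 b r$)
$- 199 c{\left(5,R{\left(2,1 \frac{1}{-2} \right)} \right)} = - 199 \left(-28 - 24 \cdot 5\right) = - 199 \left(-28 - 120\right) = \left(-199\right) \left(-148\right) = 29452$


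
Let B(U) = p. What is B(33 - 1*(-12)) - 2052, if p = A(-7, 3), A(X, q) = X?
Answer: -2059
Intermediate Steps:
p = -7
B(U) = -7
B(33 - 1*(-12)) - 2052 = -7 - 2052 = -2059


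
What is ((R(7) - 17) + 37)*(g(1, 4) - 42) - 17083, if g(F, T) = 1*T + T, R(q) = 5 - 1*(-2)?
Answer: -18001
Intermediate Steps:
R(q) = 7 (R(q) = 5 + 2 = 7)
g(F, T) = 2*T (g(F, T) = T + T = 2*T)
((R(7) - 17) + 37)*(g(1, 4) - 42) - 17083 = ((7 - 17) + 37)*(2*4 - 42) - 17083 = (-10 + 37)*(8 - 42) - 17083 = 27*(-34) - 17083 = -918 - 17083 = -18001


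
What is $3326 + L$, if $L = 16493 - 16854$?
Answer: $2965$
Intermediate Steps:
$L = -361$
$3326 + L = 3326 - 361 = 2965$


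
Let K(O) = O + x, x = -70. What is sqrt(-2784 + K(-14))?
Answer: 2*I*sqrt(717) ≈ 53.554*I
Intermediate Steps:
K(O) = -70 + O (K(O) = O - 70 = -70 + O)
sqrt(-2784 + K(-14)) = sqrt(-2784 + (-70 - 14)) = sqrt(-2784 - 84) = sqrt(-2868) = 2*I*sqrt(717)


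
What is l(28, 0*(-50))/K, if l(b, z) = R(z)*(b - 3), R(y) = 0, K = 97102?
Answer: 0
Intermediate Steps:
l(b, z) = 0 (l(b, z) = 0*(b - 3) = 0*(-3 + b) = 0)
l(28, 0*(-50))/K = 0/97102 = 0*(1/97102) = 0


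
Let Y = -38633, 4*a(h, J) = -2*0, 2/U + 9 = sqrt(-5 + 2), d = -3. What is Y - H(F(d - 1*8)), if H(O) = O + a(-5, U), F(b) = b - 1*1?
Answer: -38621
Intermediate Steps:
U = 2/(-9 + I*sqrt(3)) (U = 2/(-9 + sqrt(-5 + 2)) = 2/(-9 + sqrt(-3)) = 2/(-9 + I*sqrt(3)) ≈ -0.21429 - 0.041239*I)
a(h, J) = 0 (a(h, J) = (-2*0)/4 = (1/4)*0 = 0)
F(b) = -1 + b (F(b) = b - 1 = -1 + b)
H(O) = O (H(O) = O + 0 = O)
Y - H(F(d - 1*8)) = -38633 - (-1 + (-3 - 1*8)) = -38633 - (-1 + (-3 - 8)) = -38633 - (-1 - 11) = -38633 - 1*(-12) = -38633 + 12 = -38621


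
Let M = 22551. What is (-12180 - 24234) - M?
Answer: -58965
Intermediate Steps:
(-12180 - 24234) - M = (-12180 - 24234) - 1*22551 = -36414 - 22551 = -58965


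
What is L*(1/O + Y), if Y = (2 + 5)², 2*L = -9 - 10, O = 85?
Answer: -39577/85 ≈ -465.61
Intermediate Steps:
L = -19/2 (L = (-9 - 10)/2 = (½)*(-19) = -19/2 ≈ -9.5000)
Y = 49 (Y = 7² = 49)
L*(1/O + Y) = -19*(1/85 + 49)/2 = -19/2*4166/85 = -39577/85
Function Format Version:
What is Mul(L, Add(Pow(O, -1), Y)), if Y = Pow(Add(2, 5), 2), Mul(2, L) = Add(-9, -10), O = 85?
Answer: Rational(-39577, 85) ≈ -465.61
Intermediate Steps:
L = Rational(-19, 2) (L = Mul(Rational(1, 2), Add(-9, -10)) = Mul(Rational(1, 2), -19) = Rational(-19, 2) ≈ -9.5000)
Y = 49 (Y = Pow(7, 2) = 49)
Mul(L, Add(Pow(O, -1), Y)) = Mul(Rational(-19, 2), Add(Pow(85, -1), 49)) = Mul(Rational(-19, 2), Add(Rational(1, 85), 49)) = Mul(Rational(-19, 2), Rational(4166, 85)) = Rational(-39577, 85)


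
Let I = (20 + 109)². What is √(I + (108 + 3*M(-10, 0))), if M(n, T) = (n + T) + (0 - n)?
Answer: 3*√1861 ≈ 129.42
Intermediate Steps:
M(n, T) = T (M(n, T) = (T + n) - n = T)
I = 16641 (I = 129² = 16641)
√(I + (108 + 3*M(-10, 0))) = √(16641 + (108 + 3*0)) = √(16641 + (108 + 0)) = √(16641 + 108) = √16749 = 3*√1861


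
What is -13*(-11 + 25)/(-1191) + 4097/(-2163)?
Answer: -498429/286237 ≈ -1.7413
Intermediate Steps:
-13*(-11 + 25)/(-1191) + 4097/(-2163) = -13*14*(-1/1191) + 4097*(-1/2163) = -182*(-1/1191) - 4097/2163 = 182/1191 - 4097/2163 = -498429/286237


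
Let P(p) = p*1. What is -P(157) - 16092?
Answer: -16249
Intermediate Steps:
P(p) = p
-P(157) - 16092 = -1*157 - 16092 = -157 - 16092 = -16249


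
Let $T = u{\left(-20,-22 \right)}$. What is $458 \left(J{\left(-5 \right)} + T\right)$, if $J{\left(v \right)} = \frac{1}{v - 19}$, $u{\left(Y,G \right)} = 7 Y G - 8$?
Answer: $\frac{16883483}{12} \approx 1.407 \cdot 10^{6}$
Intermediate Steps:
$u{\left(Y,G \right)} = -8 + 7 G Y$ ($u{\left(Y,G \right)} = 7 G Y - 8 = -8 + 7 G Y$)
$T = 3072$ ($T = -8 + 7 \left(-22\right) \left(-20\right) = -8 + 3080 = 3072$)
$J{\left(v \right)} = \frac{1}{-19 + v}$
$458 \left(J{\left(-5 \right)} + T\right) = 458 \left(\frac{1}{-19 - 5} + 3072\right) = 458 \left(\frac{1}{-24} + 3072\right) = 458 \left(- \frac{1}{24} + 3072\right) = 458 \cdot \frac{73727}{24} = \frac{16883483}{12}$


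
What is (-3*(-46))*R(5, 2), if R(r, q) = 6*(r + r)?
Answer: 8280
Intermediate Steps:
R(r, q) = 12*r (R(r, q) = 6*(2*r) = 12*r)
(-3*(-46))*R(5, 2) = (-3*(-46))*(12*5) = 138*60 = 8280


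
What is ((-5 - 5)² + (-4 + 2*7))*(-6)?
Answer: -660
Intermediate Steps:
((-5 - 5)² + (-4 + 2*7))*(-6) = ((-10)² + (-4 + 14))*(-6) = (100 + 10)*(-6) = 110*(-6) = -660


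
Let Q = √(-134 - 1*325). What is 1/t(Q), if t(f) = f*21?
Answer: -I*√51/3213 ≈ -0.0022227*I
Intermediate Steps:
Q = 3*I*√51 (Q = √(-134 - 325) = √(-459) = 3*I*√51 ≈ 21.424*I)
t(f) = 21*f
1/t(Q) = 1/(21*(3*I*√51)) = 1/(63*I*√51) = -I*√51/3213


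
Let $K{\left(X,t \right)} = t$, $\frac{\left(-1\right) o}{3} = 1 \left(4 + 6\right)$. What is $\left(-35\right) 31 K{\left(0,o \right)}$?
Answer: $32550$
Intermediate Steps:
$o = -30$ ($o = - 3 \cdot 1 \left(4 + 6\right) = - 3 \cdot 1 \cdot 10 = \left(-3\right) 10 = -30$)
$\left(-35\right) 31 K{\left(0,o \right)} = \left(-35\right) 31 \left(-30\right) = \left(-1085\right) \left(-30\right) = 32550$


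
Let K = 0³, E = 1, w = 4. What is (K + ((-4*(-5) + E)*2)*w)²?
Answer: 28224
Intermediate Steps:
K = 0
(K + ((-4*(-5) + E)*2)*w)² = (0 + ((-4*(-5) + 1)*2)*4)² = (0 + ((20 + 1)*2)*4)² = (0 + (21*2)*4)² = (0 + 42*4)² = (0 + 168)² = 168² = 28224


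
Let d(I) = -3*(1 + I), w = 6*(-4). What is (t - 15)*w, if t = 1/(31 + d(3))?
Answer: 6816/19 ≈ 358.74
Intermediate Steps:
w = -24
d(I) = -3 - 3*I
t = 1/19 (t = 1/(31 + (-3 - 3*3)) = 1/(31 + (-3 - 9)) = 1/(31 - 12) = 1/19 ≈ 0.052632)
(t - 15)*w = (1/19 - 15)*(-24) = -284/19*(-24) = 6816/19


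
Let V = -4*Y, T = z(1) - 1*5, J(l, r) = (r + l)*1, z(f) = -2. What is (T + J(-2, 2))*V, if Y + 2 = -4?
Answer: -168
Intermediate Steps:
Y = -6 (Y = -2 - 4 = -6)
J(l, r) = l + r (J(l, r) = (l + r)*1 = l + r)
T = -7 (T = -2 - 1*5 = -2 - 5 = -7)
V = 24 (V = -4*(-6) = 24)
(T + J(-2, 2))*V = (-7 + (-2 + 2))*24 = (-7 + 0)*24 = -7*24 = -168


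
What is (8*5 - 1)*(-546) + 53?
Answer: -21241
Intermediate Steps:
(8*5 - 1)*(-546) + 53 = (40 - 1)*(-546) + 53 = 39*(-546) + 53 = -21294 + 53 = -21241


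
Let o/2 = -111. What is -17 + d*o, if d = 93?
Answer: -20663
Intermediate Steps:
o = -222 (o = 2*(-111) = -222)
-17 + d*o = -17 + 93*(-222) = -17 - 20646 = -20663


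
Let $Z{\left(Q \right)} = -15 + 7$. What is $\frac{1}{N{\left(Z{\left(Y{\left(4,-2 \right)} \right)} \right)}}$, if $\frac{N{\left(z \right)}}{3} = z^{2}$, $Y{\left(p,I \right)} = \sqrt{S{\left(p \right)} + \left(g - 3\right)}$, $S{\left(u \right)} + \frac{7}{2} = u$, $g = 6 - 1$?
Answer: $\frac{1}{192} \approx 0.0052083$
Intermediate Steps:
$g = 5$
$S{\left(u \right)} = - \frac{7}{2} + u$
$Y{\left(p,I \right)} = \sqrt{- \frac{3}{2} + p}$ ($Y{\left(p,I \right)} = \sqrt{\left(- \frac{7}{2} + p\right) + \left(5 - 3\right)} = \sqrt{\left(- \frac{7}{2} + p\right) + 2} = \sqrt{- \frac{3}{2} + p}$)
$Z{\left(Q \right)} = -8$
$N{\left(z \right)} = 3 z^{2}$
$\frac{1}{N{\left(Z{\left(Y{\left(4,-2 \right)} \right)} \right)}} = \frac{1}{3 \left(-8\right)^{2}} = \frac{1}{3 \cdot 64} = \frac{1}{192}$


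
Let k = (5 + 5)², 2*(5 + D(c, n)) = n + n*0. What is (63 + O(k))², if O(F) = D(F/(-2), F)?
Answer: 11664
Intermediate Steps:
D(c, n) = -5 + n/2 (D(c, n) = -5 + (n + n*0)/2 = -5 + (n + 0)/2 = -5 + n/2)
k = 100 (k = 10² = 100)
O(F) = -5 + F/2
(63 + O(k))² = (63 + (-5 + (½)*100))² = (63 + (-5 + 50))² = (63 + 45)² = 108² = 11664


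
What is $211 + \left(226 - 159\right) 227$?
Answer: $15420$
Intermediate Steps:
$211 + \left(226 - 159\right) 227 = 211 + 67 \cdot 227 = 211 + 15209 = 15420$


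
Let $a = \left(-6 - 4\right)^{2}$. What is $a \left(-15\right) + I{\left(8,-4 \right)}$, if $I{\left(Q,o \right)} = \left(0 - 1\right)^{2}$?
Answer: $-1499$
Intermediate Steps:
$a = 100$ ($a = \left(-10\right)^{2} = 100$)
$I{\left(Q,o \right)} = 1$ ($I{\left(Q,o \right)} = \left(-1\right)^{2} = 1$)
$a \left(-15\right) + I{\left(8,-4 \right)} = 100 \left(-15\right) + 1 = -1500 + 1 = -1499$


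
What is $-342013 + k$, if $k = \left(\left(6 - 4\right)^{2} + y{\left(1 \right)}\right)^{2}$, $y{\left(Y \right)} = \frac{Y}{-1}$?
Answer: $-342004$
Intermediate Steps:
$y{\left(Y \right)} = - Y$ ($y{\left(Y \right)} = Y \left(-1\right) = - Y$)
$k = 9$ ($k = \left(\left(6 - 4\right)^{2} - 1\right)^{2} = \left(2^{2} - 1\right)^{2} = \left(4 - 1\right)^{2} = 3^{2} = 9$)
$-342013 + k = -342013 + 9 = -342004$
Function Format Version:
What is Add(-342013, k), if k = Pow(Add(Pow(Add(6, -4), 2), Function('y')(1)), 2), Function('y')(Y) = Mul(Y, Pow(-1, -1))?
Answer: -342004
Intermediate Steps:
Function('y')(Y) = Mul(-1, Y) (Function('y')(Y) = Mul(Y, -1) = Mul(-1, Y))
k = 9 (k = Pow(Add(Pow(Add(6, -4), 2), Mul(-1, 1)), 2) = Pow(Add(Pow(2, 2), -1), 2) = Pow(Add(4, -1), 2) = Pow(3, 2) = 9)
Add(-342013, k) = Add(-342013, 9) = -342004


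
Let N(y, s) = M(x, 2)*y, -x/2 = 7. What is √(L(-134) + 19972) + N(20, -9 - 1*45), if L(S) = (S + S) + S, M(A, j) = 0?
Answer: √19570 ≈ 139.89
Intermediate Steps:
x = -14 (x = -2*7 = -14)
N(y, s) = 0 (N(y, s) = 0*y = 0)
L(S) = 3*S (L(S) = 2*S + S = 3*S)
√(L(-134) + 19972) + N(20, -9 - 1*45) = √(3*(-134) + 19972) + 0 = √(-402 + 19972) + 0 = √19570 + 0 = √19570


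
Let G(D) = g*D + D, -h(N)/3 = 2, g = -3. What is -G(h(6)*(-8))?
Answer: 96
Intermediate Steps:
h(N) = -6 (h(N) = -3*2 = -6)
G(D) = -2*D (G(D) = -3*D + D = -2*D)
-G(h(6)*(-8)) = -(-2)*(-6*(-8)) = -(-2)*48 = -1*(-96) = 96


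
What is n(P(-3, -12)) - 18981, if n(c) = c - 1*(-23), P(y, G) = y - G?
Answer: -18949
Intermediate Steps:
n(c) = 23 + c (n(c) = c + 23 = 23 + c)
n(P(-3, -12)) - 18981 = (23 + (-3 - 1*(-12))) - 18981 = (23 + (-3 + 12)) - 18981 = (23 + 9) - 18981 = 32 - 18981 = -18949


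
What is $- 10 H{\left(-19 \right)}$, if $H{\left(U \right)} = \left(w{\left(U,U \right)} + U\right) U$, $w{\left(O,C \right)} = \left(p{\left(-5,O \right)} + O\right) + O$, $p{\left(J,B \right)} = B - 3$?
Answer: $-15010$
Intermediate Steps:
$p{\left(J,B \right)} = -3 + B$ ($p{\left(J,B \right)} = B - 3 = -3 + B$)
$w{\left(O,C \right)} = -3 + 3 O$ ($w{\left(O,C \right)} = \left(\left(-3 + O\right) + O\right) + O = \left(-3 + 2 O\right) + O = -3 + 3 O$)
$H{\left(U \right)} = U \left(-3 + 4 U\right)$ ($H{\left(U \right)} = \left(\left(-3 + 3 U\right) + U\right) U = \left(-3 + 4 U\right) U = U \left(-3 + 4 U\right)$)
$- 10 H{\left(-19 \right)} = - 10 \left(- 19 \left(-3 + 4 \left(-19\right)\right)\right) = - 10 \left(- 19 \left(-3 - 76\right)\right) = - 10 \left(\left(-19\right) \left(-79\right)\right) = \left(-10\right) 1501 = -15010$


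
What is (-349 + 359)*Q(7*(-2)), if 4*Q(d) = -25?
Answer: -125/2 ≈ -62.500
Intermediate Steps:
Q(d) = -25/4 (Q(d) = (1/4)*(-25) = -25/4)
(-349 + 359)*Q(7*(-2)) = (-349 + 359)*(-25/4) = 10*(-25/4) = -125/2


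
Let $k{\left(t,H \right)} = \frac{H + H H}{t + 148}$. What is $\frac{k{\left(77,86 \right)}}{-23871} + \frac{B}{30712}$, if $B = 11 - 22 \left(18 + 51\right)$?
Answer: $- \frac{252237773}{4998587400} \approx -0.050462$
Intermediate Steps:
$k{\left(t,H \right)} = \frac{H + H^{2}}{148 + t}$
$B = -1507$ ($B = 11 - 1518 = -1507$)
$\frac{k{\left(77,86 \right)}}{-23871} + \frac{B}{30712} = \frac{86 \frac{1}{148 + 77} \left(1 + 86\right)}{-23871} - \frac{1507}{30712} = 86 \cdot \frac{1}{225} \cdot 87 \left(- \frac{1}{23871}\right) - \frac{137}{2792} = \frac{2494}{75} \left(- \frac{1}{23871}\right) - \frac{137}{2792} = - \frac{2494}{1790325} - \frac{137}{2792} = - \frac{252237773}{4998587400}$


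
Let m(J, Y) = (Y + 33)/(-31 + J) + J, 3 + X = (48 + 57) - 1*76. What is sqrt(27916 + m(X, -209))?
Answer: sqrt(699430)/5 ≈ 167.26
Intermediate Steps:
X = 26 (X = -3 + ((48 + 57) - 1*76) = -3 + (105 - 76) = -3 + 29 = 26)
m(J, Y) = J + (33 + Y)/(-31 + J) (m(J, Y) = (33 + Y)/(-31 + J) + J = J + (33 + Y)/(-31 + J))
sqrt(27916 + m(X, -209)) = sqrt(27916 + (33 - 209 + 26**2 - 31*26)/(-31 + 26)) = sqrt(27916 + (33 - 209 + 676 - 806)/(-5)) = sqrt(27916 - 1/5*(-306)) = sqrt(27916 + 306/5) = sqrt(139886/5) = sqrt(699430)/5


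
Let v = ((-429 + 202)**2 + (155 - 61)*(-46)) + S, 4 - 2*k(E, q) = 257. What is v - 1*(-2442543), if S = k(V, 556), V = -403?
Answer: 4979243/2 ≈ 2.4896e+6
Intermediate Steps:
k(E, q) = -253/2 (k(E, q) = 2 - 1/2*257 = 2 - 257/2 = -253/2)
S = -253/2 ≈ -126.50
v = 94157/2 (v = ((-429 + 202)**2 + (155 - 61)*(-46)) - 253/2 = ((-227)**2 + 94*(-46)) - 253/2 = (51529 - 4324) - 253/2 = 47205 - 253/2 = 94157/2 ≈ 47079.)
v - 1*(-2442543) = 94157/2 - 1*(-2442543) = 94157/2 + 2442543 = 4979243/2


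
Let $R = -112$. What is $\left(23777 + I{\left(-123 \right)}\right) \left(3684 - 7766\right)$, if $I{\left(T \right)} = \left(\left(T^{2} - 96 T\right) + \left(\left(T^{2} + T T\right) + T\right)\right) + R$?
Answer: $-329568434$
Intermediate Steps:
$I{\left(T \right)} = -112 - 95 T + 3 T^{2}$ ($I{\left(T \right)} = \left(\left(T^{2} - 96 T\right) + \left(\left(T^{2} + T T\right) + T\right)\right) - 112 = \left(\left(T^{2} - 96 T\right) + \left(\left(T^{2} + T^{2}\right) + T\right)\right) - 112 = \left(\left(T^{2} - 96 T\right) + \left(2 T^{2} + T\right)\right) - 112 = \left(\left(T^{2} - 96 T\right) + \left(T + 2 T^{2}\right)\right) - 112 = \left(- 95 T + 3 T^{2}\right) - 112 = -112 - 95 T + 3 T^{2}$)
$\left(23777 + I{\left(-123 \right)}\right) \left(3684 - 7766\right) = \left(23777 - \left(-11573 - 45387\right)\right) \left(3684 - 7766\right) = \left(23777 + \left(-112 + 11685 + 3 \cdot 15129\right)\right) \left(-4082\right) = \left(23777 + \left(-112 + 11685 + 45387\right)\right) \left(-4082\right) = \left(23777 + 56960\right) \left(-4082\right) = 80737 \left(-4082\right) = -329568434$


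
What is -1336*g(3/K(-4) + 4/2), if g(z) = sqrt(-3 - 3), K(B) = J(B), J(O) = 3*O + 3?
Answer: -1336*I*sqrt(6) ≈ -3272.5*I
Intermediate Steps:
J(O) = 3 + 3*O
K(B) = 3 + 3*B
g(z) = I*sqrt(6) (g(z) = sqrt(-6) = I*sqrt(6))
-1336*g(3/K(-4) + 4/2) = -1336*I*sqrt(6)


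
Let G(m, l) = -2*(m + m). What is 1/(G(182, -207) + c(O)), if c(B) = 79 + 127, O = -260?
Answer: -1/522 ≈ -0.0019157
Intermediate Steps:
c(B) = 206
G(m, l) = -4*m
1/(G(182, -207) + c(O)) = 1/(-4*182 + 206) = 1/(-728 + 206) = 1/(-522) = -1/522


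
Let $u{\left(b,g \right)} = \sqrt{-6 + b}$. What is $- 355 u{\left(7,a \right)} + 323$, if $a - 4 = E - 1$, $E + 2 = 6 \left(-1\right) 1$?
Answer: $-32$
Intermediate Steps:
$E = -8$ ($E = -2 + 6 \left(-1\right) 1 = -2 - 6 = -8$)
$a = -5$ ($a = 4 - 9 = -5$)
$- 355 u{\left(7,a \right)} + 323 = - 355 \sqrt{-6 + 7} + 323 = - 355 \sqrt{1} + 323 = \left(-355\right) 1 + 323 = -355 + 323 = -32$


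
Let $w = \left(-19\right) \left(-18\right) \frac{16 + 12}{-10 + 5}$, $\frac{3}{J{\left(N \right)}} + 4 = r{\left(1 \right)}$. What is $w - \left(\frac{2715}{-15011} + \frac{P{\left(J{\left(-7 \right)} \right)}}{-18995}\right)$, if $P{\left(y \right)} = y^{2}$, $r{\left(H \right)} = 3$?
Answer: $- \frac{109207364988}{57026789} \approx -1915.0$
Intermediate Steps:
$J{\left(N \right)} = -3$ ($J{\left(N \right)} = \frac{3}{-4 + 3} = \frac{3}{-1} = 3 \left(-1\right) = -3$)
$w = - \frac{9576}{5}$ ($w = 342 \frac{28}{-5} = 342 \cdot 28 \left(- \frac{1}{5}\right) = 342 \left(- \frac{28}{5}\right) = - \frac{9576}{5} \approx -1915.2$)
$w - \left(\frac{2715}{-15011} + \frac{P{\left(J{\left(-7 \right)} \right)}}{-18995}\right) = - \frac{9576}{5} - \left(\frac{2715}{-15011} + \frac{\left(-3\right)^{2}}{-18995}\right) = - \frac{9576}{5} - \left(2715 \left(- \frac{1}{15011}\right) + 9 \left(- \frac{1}{18995}\right)\right) = - \frac{9576}{5} - \left(- \frac{2715}{15011} - \frac{9}{18995}\right) = - \frac{9576}{5} - - \frac{51706524}{285133945} = - \frac{9576}{5} + \frac{51706524}{285133945} = - \frac{109207364988}{57026789}$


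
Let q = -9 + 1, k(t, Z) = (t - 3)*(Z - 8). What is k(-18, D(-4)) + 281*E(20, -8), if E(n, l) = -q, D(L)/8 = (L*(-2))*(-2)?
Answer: 5104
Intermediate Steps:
D(L) = 32*L (D(L) = 8*((L*(-2))*(-2)) = 8*(-2*L*(-2)) = 8*(4*L) = 32*L)
k(t, Z) = (-8 + Z)*(-3 + t) (k(t, Z) = (-3 + t)*(-8 + Z) = (-8 + Z)*(-3 + t))
q = -8
E(n, l) = 8 (E(n, l) = -1*(-8) = 8)
k(-18, D(-4)) + 281*E(20, -8) = (24 - 8*(-18) - 96*(-4) + (32*(-4))*(-18)) + 281*8 = (24 + 144 - 3*(-128) - 128*(-18)) + 2248 = (24 + 144 + 384 + 2304) + 2248 = 2856 + 2248 = 5104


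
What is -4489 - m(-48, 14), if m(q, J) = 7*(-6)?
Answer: -4447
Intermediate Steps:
m(q, J) = -42
-4489 - m(-48, 14) = -4489 - 1*(-42) = -4489 + 42 = -4447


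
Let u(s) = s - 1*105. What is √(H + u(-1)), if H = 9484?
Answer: 3*√1042 ≈ 96.840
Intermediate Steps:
u(s) = -105 + s (u(s) = s - 105 = -105 + s)
√(H + u(-1)) = √(9484 + (-105 - 1)) = √(9484 - 106) = √9378 = 3*√1042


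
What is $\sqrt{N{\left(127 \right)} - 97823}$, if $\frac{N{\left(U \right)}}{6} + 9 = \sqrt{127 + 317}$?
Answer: $\sqrt{-97877 + 12 \sqrt{111}} \approx 312.65 i$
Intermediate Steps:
$N{\left(U \right)} = -54 + 12 \sqrt{111}$ ($N{\left(U \right)} = -54 + 6 \sqrt{127 + 317} = -54 + 6 \sqrt{444} = -54 + 6 \cdot 2 \sqrt{111} = -54 + 12 \sqrt{111}$)
$\sqrt{N{\left(127 \right)} - 97823} = \sqrt{\left(-54 + 12 \sqrt{111}\right) - 97823} = \sqrt{-97877 + 12 \sqrt{111}}$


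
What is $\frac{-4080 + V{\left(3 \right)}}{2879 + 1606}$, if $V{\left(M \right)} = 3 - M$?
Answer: $- \frac{272}{299} \approx -0.9097$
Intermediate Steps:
$\frac{-4080 + V{\left(3 \right)}}{2879 + 1606} = \frac{-4080 + \left(3 - 3\right)}{2879 + 1606} = \frac{-4080 + \left(3 - 3\right)}{4485} = \left(-4080 + 0\right) \frac{1}{4485} = \left(-4080\right) \frac{1}{4485} = - \frac{272}{299}$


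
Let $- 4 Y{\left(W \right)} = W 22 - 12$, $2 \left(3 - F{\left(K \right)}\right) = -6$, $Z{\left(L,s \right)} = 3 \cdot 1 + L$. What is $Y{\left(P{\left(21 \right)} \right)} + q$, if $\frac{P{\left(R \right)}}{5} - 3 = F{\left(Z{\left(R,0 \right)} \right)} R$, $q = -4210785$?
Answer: $- \frac{8428659}{2} \approx -4.2143 \cdot 10^{6}$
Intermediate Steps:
$Z{\left(L,s \right)} = 3 + L$
$F{\left(K \right)} = 6$ ($F{\left(K \right)} = 3 - -3 = 3 + 3 = 6$)
$P{\left(R \right)} = 15 + 30 R$ ($P{\left(R \right)} = 15 + 5 \cdot 6 R = 15 + 30 R$)
$Y{\left(W \right)} = 3 - \frac{11 W}{2}$ ($Y{\left(W \right)} = - \frac{W 22 - 12}{4} = - \frac{22 W - 12}{4} = - \frac{-12 + 22 W}{4} = 3 - \frac{11 W}{2}$)
$Y{\left(P{\left(21 \right)} \right)} + q = \left(3 - \frac{11 \left(15 + 30 \cdot 21\right)}{2}\right) - 4210785 = \left(3 - \frac{11 \left(15 + 630\right)}{2}\right) - 4210785 = \left(3 - \frac{7095}{2}\right) - 4210785 = - \frac{7089}{2} - 4210785 = - \frac{8428659}{2}$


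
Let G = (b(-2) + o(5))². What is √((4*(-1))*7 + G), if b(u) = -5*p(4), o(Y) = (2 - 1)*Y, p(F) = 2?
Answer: I*√3 ≈ 1.732*I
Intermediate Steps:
o(Y) = Y (o(Y) = 1*Y = Y)
b(u) = -10 (b(u) = -5*2 = -10)
G = 25 (G = (-10 + 5)² = (-5)² = 25)
√((4*(-1))*7 + G) = √((4*(-1))*7 + 25) = √(-4*7 + 25) = √(-28 + 25) = √(-3) = I*√3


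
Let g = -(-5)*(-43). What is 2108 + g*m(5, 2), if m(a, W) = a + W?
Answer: 603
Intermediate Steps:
g = -215 (g = -5*43 = -215)
m(a, W) = W + a
2108 + g*m(5, 2) = 2108 - 215*(2 + 5) = 2108 - 215*7 = 2108 - 1505 = 603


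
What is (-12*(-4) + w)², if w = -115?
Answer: 4489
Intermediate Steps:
(-12*(-4) + w)² = (-12*(-4) - 115)² = (48 - 115)² = (-67)² = 4489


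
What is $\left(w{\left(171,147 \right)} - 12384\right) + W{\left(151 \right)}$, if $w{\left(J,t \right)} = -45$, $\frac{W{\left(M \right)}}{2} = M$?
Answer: $-12127$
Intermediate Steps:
$W{\left(M \right)} = 2 M$
$\left(w{\left(171,147 \right)} - 12384\right) + W{\left(151 \right)} = \left(-45 - 12384\right) + 2 \cdot 151 = -12429 + 302 = -12127$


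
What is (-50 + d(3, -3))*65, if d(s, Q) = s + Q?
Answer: -3250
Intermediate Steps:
d(s, Q) = Q + s
(-50 + d(3, -3))*65 = (-50 + (-3 + 3))*65 = (-50 + 0)*65 = -50*65 = -3250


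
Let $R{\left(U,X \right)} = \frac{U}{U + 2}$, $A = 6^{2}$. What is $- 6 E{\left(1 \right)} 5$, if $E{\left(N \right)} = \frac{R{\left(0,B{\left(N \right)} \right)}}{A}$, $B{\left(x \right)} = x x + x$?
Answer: $0$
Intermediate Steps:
$A = 36$
$B{\left(x \right)} = x + x^{2}$ ($B{\left(x \right)} = x^{2} + x = x + x^{2}$)
$R{\left(U,X \right)} = \frac{U}{2 + U}$
$E{\left(N \right)} = 0$ ($E{\left(N \right)} = \frac{0 \frac{1}{2 + 0}}{36} = \frac{0}{2} \cdot \frac{1}{36} = 0 \cdot \frac{1}{2} \cdot \frac{1}{36} = 0 \cdot \frac{1}{36} = 0$)
$- 6 E{\left(1 \right)} 5 = \left(-6\right) 0 \cdot 5 = 0 \cdot 5 = 0$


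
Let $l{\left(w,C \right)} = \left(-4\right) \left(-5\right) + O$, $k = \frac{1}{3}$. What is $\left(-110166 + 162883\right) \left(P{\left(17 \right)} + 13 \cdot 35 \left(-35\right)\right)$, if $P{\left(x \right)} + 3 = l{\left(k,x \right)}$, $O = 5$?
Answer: $-838358451$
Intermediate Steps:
$k = \frac{1}{3} \approx 0.33333$
$l{\left(w,C \right)} = 25$ ($l{\left(w,C \right)} = \left(-4\right) \left(-5\right) + 5 = 20 + 5 = 25$)
$P{\left(x \right)} = 22$ ($P{\left(x \right)} = -3 + 25 = 22$)
$\left(-110166 + 162883\right) \left(P{\left(17 \right)} + 13 \cdot 35 \left(-35\right)\right) = \left(-110166 + 162883\right) \left(22 + 13 \cdot 35 \left(-35\right)\right) = 52717 \left(22 + 455 \left(-35\right)\right) = 52717 \left(22 - 15925\right) = 52717 \left(-15903\right) = -838358451$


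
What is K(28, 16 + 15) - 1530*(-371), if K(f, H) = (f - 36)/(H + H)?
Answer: 17596526/31 ≈ 5.6763e+5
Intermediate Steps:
K(f, H) = (-36 + f)/(2*H) (K(f, H) = (-36 + f)/((2*H)) = (-36 + f)*(1/(2*H)) = (-36 + f)/(2*H))
K(28, 16 + 15) - 1530*(-371) = (-36 + 28)/(2*(16 + 15)) - 1530*(-371) = (1/2)*(-8)/31 + 567630 = (1/2)*(1/31)*(-8) + 567630 = -4/31 + 567630 = 17596526/31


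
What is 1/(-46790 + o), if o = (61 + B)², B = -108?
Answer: -1/44581 ≈ -2.2431e-5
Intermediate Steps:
o = 2209 (o = (61 - 108)² = (-47)² = 2209)
1/(-46790 + o) = 1/(-46790 + 2209) = 1/(-44581) = -1/44581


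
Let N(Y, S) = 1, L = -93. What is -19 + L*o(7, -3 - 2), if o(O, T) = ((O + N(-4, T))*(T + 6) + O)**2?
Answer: -20944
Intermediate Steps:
o(O, T) = (O + (1 + O)*(6 + T))**2 (o(O, T) = ((O + 1)*(T + 6) + O)**2 = ((1 + O)*(6 + T) + O)**2 = (O + (1 + O)*(6 + T))**2)
-19 + L*o(7, -3 - 2) = -19 - 93*(6 + (-3 - 2) + 7*7 + 7*(-3 - 2))**2 = -19 - 93*(6 - 5 + 49 + 7*(-5))**2 = -19 - 93*(6 - 5 + 49 - 35)**2 = -19 - 93*15**2 = -19 - 93*225 = -19 - 20925 = -20944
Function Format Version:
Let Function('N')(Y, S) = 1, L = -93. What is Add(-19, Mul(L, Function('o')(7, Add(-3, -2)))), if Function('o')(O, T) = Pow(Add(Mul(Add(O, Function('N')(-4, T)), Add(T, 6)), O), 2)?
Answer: -20944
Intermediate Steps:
Function('o')(O, T) = Pow(Add(O, Mul(Add(1, O), Add(6, T))), 2) (Function('o')(O, T) = Pow(Add(Mul(Add(O, 1), Add(T, 6)), O), 2) = Pow(Add(Mul(Add(1, O), Add(6, T)), O), 2) = Pow(Add(O, Mul(Add(1, O), Add(6, T))), 2))
Add(-19, Mul(L, Function('o')(7, Add(-3, -2)))) = Add(-19, Mul(-93, Pow(Add(6, Add(-3, -2), Mul(7, 7), Mul(7, Add(-3, -2))), 2))) = Add(-19, Mul(-93, Pow(Add(6, -5, 49, Mul(7, -5)), 2))) = Add(-19, Mul(-93, Pow(Add(6, -5, 49, -35), 2))) = Add(-19, Mul(-93, Pow(15, 2))) = Add(-19, Mul(-93, 225)) = Add(-19, -20925) = -20944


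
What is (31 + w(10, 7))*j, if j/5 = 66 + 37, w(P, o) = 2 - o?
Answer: 13390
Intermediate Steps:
j = 515 (j = 5*(66 + 37) = 5*103 = 515)
(31 + w(10, 7))*j = (31 + (2 - 1*7))*515 = (31 + (2 - 7))*515 = (31 - 5)*515 = 26*515 = 13390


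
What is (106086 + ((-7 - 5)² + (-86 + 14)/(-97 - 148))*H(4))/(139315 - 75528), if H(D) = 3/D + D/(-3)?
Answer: 3710064/2232545 ≈ 1.6618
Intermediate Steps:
H(D) = 3/D - D/3 (H(D) = 3/D + D*(-⅓) = 3/D - D/3)
(106086 + ((-7 - 5)² + (-86 + 14)/(-97 - 148))*H(4))/(139315 - 75528) = (106086 + ((-7 - 5)² + (-86 + 14)/(-97 - 148))*(3/4 - ⅓*4))/(139315 - 75528) = (106086 + ((-12)² - 72/(-245))*(3*(¼) - 4/3))/63787 = (106086 + (144 - 72*(-1/245))*(¾ - 4/3))*(1/63787) = (106086 + (144 + 72/245)*(-7/12))*(1/63787) = (106086 + (35352/245)*(-7/12))*(1/63787) = (106086 - 2946/35)*(1/63787) = (3710064/35)*(1/63787) = 3710064/2232545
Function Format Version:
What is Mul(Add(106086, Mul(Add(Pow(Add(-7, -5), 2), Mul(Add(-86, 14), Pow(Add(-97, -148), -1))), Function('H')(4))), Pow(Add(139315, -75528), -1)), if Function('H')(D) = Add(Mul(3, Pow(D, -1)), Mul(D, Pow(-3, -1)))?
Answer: Rational(3710064, 2232545) ≈ 1.6618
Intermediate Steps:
Function('H')(D) = Add(Mul(3, Pow(D, -1)), Mul(Rational(-1, 3), D)) (Function('H')(D) = Add(Mul(3, Pow(D, -1)), Mul(D, Rational(-1, 3))) = Add(Mul(3, Pow(D, -1)), Mul(Rational(-1, 3), D)))
Mul(Add(106086, Mul(Add(Pow(Add(-7, -5), 2), Mul(Add(-86, 14), Pow(Add(-97, -148), -1))), Function('H')(4))), Pow(Add(139315, -75528), -1)) = Mul(Add(106086, Mul(Add(Pow(Add(-7, -5), 2), Mul(Add(-86, 14), Pow(Add(-97, -148), -1))), Add(Mul(3, Pow(4, -1)), Mul(Rational(-1, 3), 4)))), Pow(Add(139315, -75528), -1)) = Mul(Add(106086, Mul(Add(Pow(-12, 2), Mul(-72, Pow(-245, -1))), Add(Mul(3, Rational(1, 4)), Rational(-4, 3)))), Pow(63787, -1)) = Mul(Add(106086, Mul(Add(144, Mul(-72, Rational(-1, 245))), Add(Rational(3, 4), Rational(-4, 3)))), Rational(1, 63787)) = Mul(Add(106086, Mul(Add(144, Rational(72, 245)), Rational(-7, 12))), Rational(1, 63787)) = Mul(Add(106086, Mul(Rational(35352, 245), Rational(-7, 12))), Rational(1, 63787)) = Mul(Add(106086, Rational(-2946, 35)), Rational(1, 63787)) = Mul(Rational(3710064, 35), Rational(1, 63787)) = Rational(3710064, 2232545)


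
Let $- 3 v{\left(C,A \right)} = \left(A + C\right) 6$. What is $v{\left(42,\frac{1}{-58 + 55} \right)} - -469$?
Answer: $\frac{1157}{3} \approx 385.67$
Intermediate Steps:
$v{\left(C,A \right)} = - 2 A - 2 C$ ($v{\left(C,A \right)} = - \frac{\left(A + C\right) 6}{3} = - \frac{6 A + 6 C}{3} = - 2 A - 2 C$)
$v{\left(42,\frac{1}{-58 + 55} \right)} - -469 = \left(- \frac{2}{-58 + 55} - 84\right) - -469 = \left(- \frac{2}{-3} - 84\right) + 469 = \left(\left(-2\right) \left(- \frac{1}{3}\right) - 84\right) + 469 = \left(\frac{2}{3} - 84\right) + 469 = - \frac{250}{3} + 469 = \frac{1157}{3}$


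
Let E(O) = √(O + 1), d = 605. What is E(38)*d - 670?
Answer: -670 + 605*√39 ≈ 3108.2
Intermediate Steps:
E(O) = √(1 + O)
E(38)*d - 670 = √(1 + 38)*605 - 670 = √39*605 - 670 = 605*√39 - 670 = -670 + 605*√39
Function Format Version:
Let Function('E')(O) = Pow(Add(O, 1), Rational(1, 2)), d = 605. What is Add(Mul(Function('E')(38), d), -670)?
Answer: Add(-670, Mul(605, Pow(39, Rational(1, 2)))) ≈ 3108.2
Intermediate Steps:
Function('E')(O) = Pow(Add(1, O), Rational(1, 2))
Add(Mul(Function('E')(38), d), -670) = Add(Mul(Pow(Add(1, 38), Rational(1, 2)), 605), -670) = Add(Mul(Pow(39, Rational(1, 2)), 605), -670) = Add(Mul(605, Pow(39, Rational(1, 2))), -670) = Add(-670, Mul(605, Pow(39, Rational(1, 2))))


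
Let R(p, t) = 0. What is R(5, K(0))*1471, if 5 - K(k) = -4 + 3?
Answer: 0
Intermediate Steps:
K(k) = 6 (K(k) = 5 - (-4 + 3) = 5 - 1*(-1) = 5 + 1 = 6)
R(5, K(0))*1471 = 0*1471 = 0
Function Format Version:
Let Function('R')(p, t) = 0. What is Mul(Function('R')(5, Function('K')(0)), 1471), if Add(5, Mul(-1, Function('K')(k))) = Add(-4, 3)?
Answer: 0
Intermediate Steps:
Function('K')(k) = 6 (Function('K')(k) = Add(5, Mul(-1, Add(-4, 3))) = Add(5, Mul(-1, -1)) = Add(5, 1) = 6)
Mul(Function('R')(5, Function('K')(0)), 1471) = Mul(0, 1471) = 0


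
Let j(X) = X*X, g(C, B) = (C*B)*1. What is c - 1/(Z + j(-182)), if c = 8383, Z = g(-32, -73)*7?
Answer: 414757307/49476 ≈ 8383.0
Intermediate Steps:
g(C, B) = B*C (g(C, B) = (B*C)*1 = B*C)
j(X) = X²
Z = 16352 (Z = -73*(-32)*7 = 2336*7 = 16352)
c - 1/(Z + j(-182)) = 8383 - 1/(16352 + (-182)²) = 8383 - 1/(16352 + 33124) = 8383 - 1/49476 = 414757307/49476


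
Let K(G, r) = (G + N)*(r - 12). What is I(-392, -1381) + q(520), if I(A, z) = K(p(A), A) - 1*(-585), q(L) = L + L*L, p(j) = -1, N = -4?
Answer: 273525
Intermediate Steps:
q(L) = L + L²
K(G, r) = (-12 + r)*(-4 + G) (K(G, r) = (G - 4)*(r - 12) = (-4 + G)*(-12 + r) = (-12 + r)*(-4 + G))
I(A, z) = 645 - 5*A (I(A, z) = (48 - 12*(-1) - 4*A - A) - 1*(-585) = (48 + 12 - 4*A - A) + 585 = (60 - 5*A) + 585 = 645 - 5*A)
I(-392, -1381) + q(520) = (645 - 5*(-392)) + 520*(1 + 520) = (645 + 1960) + 520*521 = 2605 + 270920 = 273525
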